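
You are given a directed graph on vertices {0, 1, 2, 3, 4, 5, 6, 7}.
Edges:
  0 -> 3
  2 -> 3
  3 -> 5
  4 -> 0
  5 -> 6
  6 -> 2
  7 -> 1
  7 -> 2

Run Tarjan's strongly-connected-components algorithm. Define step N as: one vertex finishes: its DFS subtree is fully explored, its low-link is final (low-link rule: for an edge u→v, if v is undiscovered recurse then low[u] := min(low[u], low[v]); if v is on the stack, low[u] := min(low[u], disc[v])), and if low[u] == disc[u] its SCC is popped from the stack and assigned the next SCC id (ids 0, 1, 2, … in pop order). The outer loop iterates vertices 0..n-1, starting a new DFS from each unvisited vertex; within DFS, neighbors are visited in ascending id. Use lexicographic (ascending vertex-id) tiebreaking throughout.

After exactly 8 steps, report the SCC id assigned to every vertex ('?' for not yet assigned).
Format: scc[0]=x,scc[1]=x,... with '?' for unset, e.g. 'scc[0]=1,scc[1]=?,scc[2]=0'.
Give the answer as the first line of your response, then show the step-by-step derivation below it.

scc[0]=1,scc[1]=2,scc[2]=0,scc[3]=0,scc[4]=3,scc[5]=0,scc[6]=0,scc[7]=4

step 1: low=(low[0]=0,low[1]=?,low[2]=1,low[3]=1,low[4]=?,low[5]=2,low[6]=3,low[7]=?); scc=(scc[0]=?,scc[1]=?,scc[2]=?,scc[3]=?,scc[4]=?,scc[5]=?,scc[6]=?,scc[7]=?)
step 2: low=(low[0]=0,low[1]=?,low[2]=1,low[3]=1,low[4]=?,low[5]=2,low[6]=1,low[7]=?); scc=(scc[0]=?,scc[1]=?,scc[2]=?,scc[3]=?,scc[4]=?,scc[5]=?,scc[6]=?,scc[7]=?)
step 3: low=(low[0]=0,low[1]=?,low[2]=1,low[3]=1,low[4]=?,low[5]=1,low[6]=1,low[7]=?); scc=(scc[0]=?,scc[1]=?,scc[2]=?,scc[3]=?,scc[4]=?,scc[5]=?,scc[6]=?,scc[7]=?)
step 4: low=(low[0]=0,low[1]=?,low[2]=1,low[3]=1,low[4]=?,low[5]=1,low[6]=1,low[7]=?); scc=(scc[0]=?,scc[1]=?,scc[2]=0,scc[3]=0,scc[4]=?,scc[5]=0,scc[6]=0,scc[7]=?)
step 5: low=(low[0]=0,low[1]=?,low[2]=1,low[3]=1,low[4]=?,low[5]=1,low[6]=1,low[7]=?); scc=(scc[0]=1,scc[1]=?,scc[2]=0,scc[3]=0,scc[4]=?,scc[5]=0,scc[6]=0,scc[7]=?)
step 6: low=(low[0]=0,low[1]=5,low[2]=1,low[3]=1,low[4]=?,low[5]=1,low[6]=1,low[7]=?); scc=(scc[0]=1,scc[1]=2,scc[2]=0,scc[3]=0,scc[4]=?,scc[5]=0,scc[6]=0,scc[7]=?)
step 7: low=(low[0]=0,low[1]=5,low[2]=1,low[3]=1,low[4]=6,low[5]=1,low[6]=1,low[7]=?); scc=(scc[0]=1,scc[1]=2,scc[2]=0,scc[3]=0,scc[4]=3,scc[5]=0,scc[6]=0,scc[7]=?)
step 8: low=(low[0]=0,low[1]=5,low[2]=1,low[3]=1,low[4]=6,low[5]=1,low[6]=1,low[7]=7); scc=(scc[0]=1,scc[1]=2,scc[2]=0,scc[3]=0,scc[4]=3,scc[5]=0,scc[6]=0,scc[7]=4)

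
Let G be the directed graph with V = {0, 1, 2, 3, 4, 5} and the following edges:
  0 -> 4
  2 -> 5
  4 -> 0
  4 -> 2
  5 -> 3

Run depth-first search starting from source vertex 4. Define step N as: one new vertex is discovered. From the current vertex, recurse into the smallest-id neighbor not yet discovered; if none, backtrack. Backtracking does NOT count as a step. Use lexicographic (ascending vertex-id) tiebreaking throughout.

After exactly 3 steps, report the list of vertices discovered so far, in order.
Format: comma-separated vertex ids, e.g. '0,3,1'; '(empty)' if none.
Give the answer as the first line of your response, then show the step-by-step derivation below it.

4,0,2

step 1: discover 4; path=4; order=4
step 2: discover 0; path=4>0; order=4,0
step 3: discover 2; path=4>2; order=4,0,2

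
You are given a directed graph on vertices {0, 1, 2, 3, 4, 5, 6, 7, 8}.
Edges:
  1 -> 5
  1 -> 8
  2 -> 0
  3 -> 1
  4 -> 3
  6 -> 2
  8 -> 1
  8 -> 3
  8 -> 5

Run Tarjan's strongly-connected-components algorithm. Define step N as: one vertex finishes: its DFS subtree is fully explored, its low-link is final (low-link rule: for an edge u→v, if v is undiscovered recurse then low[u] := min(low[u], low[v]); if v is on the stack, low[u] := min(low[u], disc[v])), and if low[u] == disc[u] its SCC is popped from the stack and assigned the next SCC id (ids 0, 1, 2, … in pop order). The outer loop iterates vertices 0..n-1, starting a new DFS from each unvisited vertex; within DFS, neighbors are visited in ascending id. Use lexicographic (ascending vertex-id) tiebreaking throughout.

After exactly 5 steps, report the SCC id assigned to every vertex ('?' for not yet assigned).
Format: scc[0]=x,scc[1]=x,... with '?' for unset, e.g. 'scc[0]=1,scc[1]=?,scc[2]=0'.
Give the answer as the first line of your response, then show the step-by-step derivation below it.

scc[0]=0,scc[1]=2,scc[2]=?,scc[3]=2,scc[4]=?,scc[5]=1,scc[6]=?,scc[7]=?,scc[8]=2

step 1: low=(low[0]=0,low[1]=?,low[2]=?,low[3]=?,low[4]=?,low[5]=?,low[6]=?,low[7]=?,low[8]=?); scc=(scc[0]=0,scc[1]=?,scc[2]=?,scc[3]=?,scc[4]=?,scc[5]=?,scc[6]=?,scc[7]=?,scc[8]=?)
step 2: low=(low[0]=0,low[1]=1,low[2]=?,low[3]=?,low[4]=?,low[5]=2,low[6]=?,low[7]=?,low[8]=?); scc=(scc[0]=0,scc[1]=?,scc[2]=?,scc[3]=?,scc[4]=?,scc[5]=1,scc[6]=?,scc[7]=?,scc[8]=?)
step 3: low=(low[0]=0,low[1]=1,low[2]=?,low[3]=1,low[4]=?,low[5]=2,low[6]=?,low[7]=?,low[8]=1); scc=(scc[0]=0,scc[1]=?,scc[2]=?,scc[3]=?,scc[4]=?,scc[5]=1,scc[6]=?,scc[7]=?,scc[8]=?)
step 4: low=(low[0]=0,low[1]=1,low[2]=?,low[3]=1,low[4]=?,low[5]=2,low[6]=?,low[7]=?,low[8]=1); scc=(scc[0]=0,scc[1]=?,scc[2]=?,scc[3]=?,scc[4]=?,scc[5]=1,scc[6]=?,scc[7]=?,scc[8]=?)
step 5: low=(low[0]=0,low[1]=1,low[2]=?,low[3]=1,low[4]=?,low[5]=2,low[6]=?,low[7]=?,low[8]=1); scc=(scc[0]=0,scc[1]=2,scc[2]=?,scc[3]=2,scc[4]=?,scc[5]=1,scc[6]=?,scc[7]=?,scc[8]=2)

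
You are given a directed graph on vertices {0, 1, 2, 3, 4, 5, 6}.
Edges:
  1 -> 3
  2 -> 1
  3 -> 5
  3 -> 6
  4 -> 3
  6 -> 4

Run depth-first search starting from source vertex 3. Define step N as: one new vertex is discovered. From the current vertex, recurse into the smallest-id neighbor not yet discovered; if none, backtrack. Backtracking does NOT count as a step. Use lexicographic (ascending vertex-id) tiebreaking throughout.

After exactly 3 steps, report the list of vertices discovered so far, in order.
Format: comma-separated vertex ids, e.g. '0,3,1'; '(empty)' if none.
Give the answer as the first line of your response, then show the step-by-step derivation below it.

3,5,6

step 1: discover 3; path=3; order=3
step 2: discover 5; path=3>5; order=3,5
step 3: discover 6; path=3>6; order=3,5,6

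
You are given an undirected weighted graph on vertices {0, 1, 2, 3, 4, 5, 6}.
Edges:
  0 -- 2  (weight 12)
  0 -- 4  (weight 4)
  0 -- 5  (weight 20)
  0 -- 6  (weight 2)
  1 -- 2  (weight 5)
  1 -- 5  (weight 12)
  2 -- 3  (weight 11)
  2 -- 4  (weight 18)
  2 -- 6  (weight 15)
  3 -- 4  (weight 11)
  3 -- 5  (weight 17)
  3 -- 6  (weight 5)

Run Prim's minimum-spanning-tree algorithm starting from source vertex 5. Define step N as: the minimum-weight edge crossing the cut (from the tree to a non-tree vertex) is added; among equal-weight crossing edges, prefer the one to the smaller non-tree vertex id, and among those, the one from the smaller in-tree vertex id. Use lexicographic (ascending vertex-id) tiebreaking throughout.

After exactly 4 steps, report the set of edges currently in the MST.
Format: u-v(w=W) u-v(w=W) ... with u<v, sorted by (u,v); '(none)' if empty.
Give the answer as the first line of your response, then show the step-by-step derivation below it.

1-2(w=5) 1-5(w=12) 2-3(w=11) 3-6(w=5)

step 1: add edge 1-5 (w=12); MST = {1-5(w=12)}
step 2: add edge 1-2 (w=5); MST = {1-2(w=5) 1-5(w=12)}
step 3: add edge 2-3 (w=11); MST = {1-2(w=5) 1-5(w=12) 2-3(w=11)}
step 4: add edge 3-6 (w=5); MST = {1-2(w=5) 1-5(w=12) 2-3(w=11) 3-6(w=5)}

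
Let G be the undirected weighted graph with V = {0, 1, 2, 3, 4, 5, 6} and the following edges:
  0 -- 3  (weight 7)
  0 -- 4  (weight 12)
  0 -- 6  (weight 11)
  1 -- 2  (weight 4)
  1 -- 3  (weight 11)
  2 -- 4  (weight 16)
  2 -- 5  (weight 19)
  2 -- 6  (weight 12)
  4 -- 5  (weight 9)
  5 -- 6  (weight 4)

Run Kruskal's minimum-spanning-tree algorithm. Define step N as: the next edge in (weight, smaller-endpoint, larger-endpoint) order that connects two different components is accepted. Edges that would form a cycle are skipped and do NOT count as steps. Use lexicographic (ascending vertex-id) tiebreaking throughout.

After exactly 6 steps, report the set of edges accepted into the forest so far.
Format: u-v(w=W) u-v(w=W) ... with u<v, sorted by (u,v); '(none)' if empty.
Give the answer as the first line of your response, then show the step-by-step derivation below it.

0-3(w=7) 0-6(w=11) 1-2(w=4) 1-3(w=11) 4-5(w=9) 5-6(w=4)

step 1: add edge 1-2 (w=4); MST = {1-2(w=4)}
step 2: add edge 5-6 (w=4); MST = {1-2(w=4) 5-6(w=4)}
step 3: add edge 0-3 (w=7); MST = {0-3(w=7) 1-2(w=4) 5-6(w=4)}
step 4: add edge 4-5 (w=9); MST = {0-3(w=7) 1-2(w=4) 4-5(w=9) 5-6(w=4)}
step 5: add edge 0-6 (w=11); MST = {0-3(w=7) 0-6(w=11) 1-2(w=4) 4-5(w=9) 5-6(w=4)}
step 6: add edge 1-3 (w=11); MST = {0-3(w=7) 0-6(w=11) 1-2(w=4) 1-3(w=11) 4-5(w=9) 5-6(w=4)}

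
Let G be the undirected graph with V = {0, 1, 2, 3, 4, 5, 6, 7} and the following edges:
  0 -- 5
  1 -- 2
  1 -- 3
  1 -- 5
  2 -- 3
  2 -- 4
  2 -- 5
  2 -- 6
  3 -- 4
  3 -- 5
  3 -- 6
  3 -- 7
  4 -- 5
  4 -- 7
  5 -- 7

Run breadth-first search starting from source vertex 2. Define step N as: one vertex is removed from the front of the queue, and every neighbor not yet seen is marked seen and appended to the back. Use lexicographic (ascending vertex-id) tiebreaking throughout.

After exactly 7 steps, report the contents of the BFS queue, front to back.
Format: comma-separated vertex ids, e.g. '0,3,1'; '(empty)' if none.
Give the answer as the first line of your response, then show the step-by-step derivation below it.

0

step 1: dequeue 2; queue=[1,3,4,5,6]; order=2
step 2: dequeue 1; queue=[3,4,5,6]; order=2,1
step 3: dequeue 3; queue=[4,5,6,7]; order=2,1,3
step 4: dequeue 4; queue=[5,6,7]; order=2,1,3,4
step 5: dequeue 5; queue=[6,7,0]; order=2,1,3,4,5
step 6: dequeue 6; queue=[7,0]; order=2,1,3,4,5,6
step 7: dequeue 7; queue=[0]; order=2,1,3,4,5,6,7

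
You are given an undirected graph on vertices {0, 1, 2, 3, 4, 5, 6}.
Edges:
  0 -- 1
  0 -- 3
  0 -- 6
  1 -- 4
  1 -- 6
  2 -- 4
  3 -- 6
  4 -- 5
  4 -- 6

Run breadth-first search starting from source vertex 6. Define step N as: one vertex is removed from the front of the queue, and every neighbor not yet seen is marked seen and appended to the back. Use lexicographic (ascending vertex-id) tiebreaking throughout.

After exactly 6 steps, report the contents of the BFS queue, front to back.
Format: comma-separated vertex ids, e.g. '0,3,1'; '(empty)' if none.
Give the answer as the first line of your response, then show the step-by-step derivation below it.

5

step 1: dequeue 6; queue=[0,1,3,4]; order=6
step 2: dequeue 0; queue=[1,3,4]; order=6,0
step 3: dequeue 1; queue=[3,4]; order=6,0,1
step 4: dequeue 3; queue=[4]; order=6,0,1,3
step 5: dequeue 4; queue=[2,5]; order=6,0,1,3,4
step 6: dequeue 2; queue=[5]; order=6,0,1,3,4,2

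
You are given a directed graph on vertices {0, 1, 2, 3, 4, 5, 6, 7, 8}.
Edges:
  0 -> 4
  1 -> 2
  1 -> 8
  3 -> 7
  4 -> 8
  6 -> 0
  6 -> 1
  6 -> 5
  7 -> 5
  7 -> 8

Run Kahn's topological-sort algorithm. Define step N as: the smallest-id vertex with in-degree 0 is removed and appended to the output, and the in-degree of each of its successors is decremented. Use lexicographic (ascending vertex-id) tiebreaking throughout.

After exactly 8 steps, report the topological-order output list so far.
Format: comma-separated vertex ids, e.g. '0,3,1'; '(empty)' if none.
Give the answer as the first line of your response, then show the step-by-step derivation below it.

3,6,0,1,2,4,7,5

step 1: output 3; order=[3]; indeg=(1,1,1,0,1,2,0,0,3)
step 2: output 6; order=[3,6]; indeg=(0,0,1,0,1,1,0,0,3)
step 3: output 0; order=[3,6,0]; indeg=(0,0,1,0,0,1,0,0,3)
step 4: output 1; order=[3,6,0,1]; indeg=(0,0,0,0,0,1,0,0,2)
step 5: output 2; order=[3,6,0,1,2]; indeg=(0,0,0,0,0,1,0,0,2)
step 6: output 4; order=[3,6,0,1,2,4]; indeg=(0,0,0,0,0,1,0,0,1)
step 7: output 7; order=[3,6,0,1,2,4,7]; indeg=(0,0,0,0,0,0,0,0,0)
step 8: output 5; order=[3,6,0,1,2,4,7,5]; indeg=(0,0,0,0,0,0,0,0,0)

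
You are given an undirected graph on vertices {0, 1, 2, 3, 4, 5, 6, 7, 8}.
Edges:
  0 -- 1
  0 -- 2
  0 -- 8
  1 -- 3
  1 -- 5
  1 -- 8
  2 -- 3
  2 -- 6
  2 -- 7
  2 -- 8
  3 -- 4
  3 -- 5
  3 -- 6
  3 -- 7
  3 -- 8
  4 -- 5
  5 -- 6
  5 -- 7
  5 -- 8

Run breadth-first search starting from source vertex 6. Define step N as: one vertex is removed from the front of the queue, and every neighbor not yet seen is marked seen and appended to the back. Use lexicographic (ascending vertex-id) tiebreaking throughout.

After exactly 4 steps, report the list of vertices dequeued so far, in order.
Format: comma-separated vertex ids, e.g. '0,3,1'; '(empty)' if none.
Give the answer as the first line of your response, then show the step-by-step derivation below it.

6,2,3,5

step 1: dequeue 6; queue=[2,3,5]; order=6
step 2: dequeue 2; queue=[3,5,0,7,8]; order=6,2
step 3: dequeue 3; queue=[5,0,7,8,1,4]; order=6,2,3
step 4: dequeue 5; queue=[0,7,8,1,4]; order=6,2,3,5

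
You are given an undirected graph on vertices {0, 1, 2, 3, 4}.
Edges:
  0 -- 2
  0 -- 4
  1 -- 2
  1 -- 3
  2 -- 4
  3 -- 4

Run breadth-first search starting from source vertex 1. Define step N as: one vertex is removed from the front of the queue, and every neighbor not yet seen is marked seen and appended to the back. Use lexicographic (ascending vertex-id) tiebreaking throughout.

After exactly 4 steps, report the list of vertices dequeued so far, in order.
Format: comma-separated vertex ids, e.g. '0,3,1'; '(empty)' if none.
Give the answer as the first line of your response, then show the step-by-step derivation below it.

1,2,3,0

step 1: dequeue 1; queue=[2,3]; order=1
step 2: dequeue 2; queue=[3,0,4]; order=1,2
step 3: dequeue 3; queue=[0,4]; order=1,2,3
step 4: dequeue 0; queue=[4]; order=1,2,3,0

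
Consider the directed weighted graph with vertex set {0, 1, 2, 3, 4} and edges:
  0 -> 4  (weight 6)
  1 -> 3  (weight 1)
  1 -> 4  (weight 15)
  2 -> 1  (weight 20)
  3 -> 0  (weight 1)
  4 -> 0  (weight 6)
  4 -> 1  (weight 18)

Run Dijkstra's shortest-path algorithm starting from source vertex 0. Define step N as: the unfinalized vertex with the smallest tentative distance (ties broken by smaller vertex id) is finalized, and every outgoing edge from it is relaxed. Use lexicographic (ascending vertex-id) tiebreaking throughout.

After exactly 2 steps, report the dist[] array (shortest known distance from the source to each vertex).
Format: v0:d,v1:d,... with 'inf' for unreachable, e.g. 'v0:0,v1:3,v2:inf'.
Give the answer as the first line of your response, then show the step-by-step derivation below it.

v0:0,v1:24,v2:inf,v3:inf,v4:6

step 1: dist = v0:0,v1:inf,v2:inf,v3:inf,v4:6
step 2: dist = v0:0,v1:24,v2:inf,v3:inf,v4:6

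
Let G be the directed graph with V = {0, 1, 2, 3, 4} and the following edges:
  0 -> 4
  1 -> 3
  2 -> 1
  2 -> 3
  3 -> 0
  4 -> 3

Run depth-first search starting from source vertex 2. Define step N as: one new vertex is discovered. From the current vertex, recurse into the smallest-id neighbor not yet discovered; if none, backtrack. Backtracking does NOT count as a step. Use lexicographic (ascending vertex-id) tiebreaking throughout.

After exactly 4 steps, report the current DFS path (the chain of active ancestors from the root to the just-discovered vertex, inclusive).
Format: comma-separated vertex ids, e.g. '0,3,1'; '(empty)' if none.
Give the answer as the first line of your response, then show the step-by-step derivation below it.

2,1,3,0

step 1: discover 2; path=2; order=2
step 2: discover 1; path=2>1; order=2,1
step 3: discover 3; path=2>1>3; order=2,1,3
step 4: discover 0; path=2>1>3>0; order=2,1,3,0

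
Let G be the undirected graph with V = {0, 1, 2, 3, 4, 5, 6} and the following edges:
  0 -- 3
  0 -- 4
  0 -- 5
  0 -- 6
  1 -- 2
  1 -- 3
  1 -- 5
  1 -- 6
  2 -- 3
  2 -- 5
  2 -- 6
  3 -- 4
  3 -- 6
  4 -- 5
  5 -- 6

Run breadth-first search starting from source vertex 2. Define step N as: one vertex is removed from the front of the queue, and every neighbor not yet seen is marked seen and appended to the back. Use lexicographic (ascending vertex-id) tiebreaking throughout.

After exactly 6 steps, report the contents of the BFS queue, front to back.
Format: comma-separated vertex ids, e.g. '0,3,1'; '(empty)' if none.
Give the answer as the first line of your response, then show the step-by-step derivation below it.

4

step 1: dequeue 2; queue=[1,3,5,6]; order=2
step 2: dequeue 1; queue=[3,5,6]; order=2,1
step 3: dequeue 3; queue=[5,6,0,4]; order=2,1,3
step 4: dequeue 5; queue=[6,0,4]; order=2,1,3,5
step 5: dequeue 6; queue=[0,4]; order=2,1,3,5,6
step 6: dequeue 0; queue=[4]; order=2,1,3,5,6,0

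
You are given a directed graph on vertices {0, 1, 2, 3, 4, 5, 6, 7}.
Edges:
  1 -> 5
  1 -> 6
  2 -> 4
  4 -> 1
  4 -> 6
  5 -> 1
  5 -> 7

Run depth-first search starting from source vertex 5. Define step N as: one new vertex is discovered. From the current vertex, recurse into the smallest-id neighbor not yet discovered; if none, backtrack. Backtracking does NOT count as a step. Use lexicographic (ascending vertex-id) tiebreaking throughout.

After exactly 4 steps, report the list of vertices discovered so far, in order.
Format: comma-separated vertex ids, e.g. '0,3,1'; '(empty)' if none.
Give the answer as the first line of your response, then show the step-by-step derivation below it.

5,1,6,7

step 1: discover 5; path=5; order=5
step 2: discover 1; path=5>1; order=5,1
step 3: discover 6; path=5>1>6; order=5,1,6
step 4: discover 7; path=5>7; order=5,1,6,7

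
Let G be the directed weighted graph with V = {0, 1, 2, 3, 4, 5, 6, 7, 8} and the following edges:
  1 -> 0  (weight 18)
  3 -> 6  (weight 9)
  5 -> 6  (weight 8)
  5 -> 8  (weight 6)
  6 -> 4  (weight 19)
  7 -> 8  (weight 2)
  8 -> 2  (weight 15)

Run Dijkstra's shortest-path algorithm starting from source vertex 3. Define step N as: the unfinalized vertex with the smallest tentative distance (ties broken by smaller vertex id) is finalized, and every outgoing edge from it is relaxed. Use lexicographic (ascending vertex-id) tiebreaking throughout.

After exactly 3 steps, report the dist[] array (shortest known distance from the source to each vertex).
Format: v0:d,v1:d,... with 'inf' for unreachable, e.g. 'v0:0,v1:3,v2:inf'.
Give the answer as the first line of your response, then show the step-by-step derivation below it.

v0:inf,v1:inf,v2:inf,v3:0,v4:28,v5:inf,v6:9,v7:inf,v8:inf

step 1: dist = v0:inf,v1:inf,v2:inf,v3:0,v4:inf,v5:inf,v6:9,v7:inf,v8:inf
step 2: dist = v0:inf,v1:inf,v2:inf,v3:0,v4:28,v5:inf,v6:9,v7:inf,v8:inf
step 3: dist = v0:inf,v1:inf,v2:inf,v3:0,v4:28,v5:inf,v6:9,v7:inf,v8:inf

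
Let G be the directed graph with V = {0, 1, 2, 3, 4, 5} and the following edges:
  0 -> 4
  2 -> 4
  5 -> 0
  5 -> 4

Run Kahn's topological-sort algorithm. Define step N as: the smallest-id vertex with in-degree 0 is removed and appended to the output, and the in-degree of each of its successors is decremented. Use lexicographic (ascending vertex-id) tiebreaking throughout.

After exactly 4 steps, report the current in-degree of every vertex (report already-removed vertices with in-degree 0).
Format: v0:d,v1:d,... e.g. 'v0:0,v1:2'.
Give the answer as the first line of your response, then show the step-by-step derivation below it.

v0:0,v1:0,v2:0,v3:0,v4:1,v5:0

step 1: output 1; order=[1]; indeg=(1,0,0,0,3,0)
step 2: output 2; order=[1,2]; indeg=(1,0,0,0,2,0)
step 3: output 3; order=[1,2,3]; indeg=(1,0,0,0,2,0)
step 4: output 5; order=[1,2,3,5]; indeg=(0,0,0,0,1,0)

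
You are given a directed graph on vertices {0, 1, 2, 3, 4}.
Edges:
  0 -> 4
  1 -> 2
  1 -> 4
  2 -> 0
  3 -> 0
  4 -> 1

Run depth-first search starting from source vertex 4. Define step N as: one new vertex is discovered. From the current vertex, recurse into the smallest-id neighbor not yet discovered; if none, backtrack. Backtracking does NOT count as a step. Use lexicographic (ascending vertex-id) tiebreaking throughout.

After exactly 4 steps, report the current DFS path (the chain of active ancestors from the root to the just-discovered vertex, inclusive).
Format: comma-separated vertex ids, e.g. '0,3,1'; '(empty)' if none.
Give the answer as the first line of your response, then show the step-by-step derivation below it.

4,1,2,0

step 1: discover 4; path=4; order=4
step 2: discover 1; path=4>1; order=4,1
step 3: discover 2; path=4>1>2; order=4,1,2
step 4: discover 0; path=4>1>2>0; order=4,1,2,0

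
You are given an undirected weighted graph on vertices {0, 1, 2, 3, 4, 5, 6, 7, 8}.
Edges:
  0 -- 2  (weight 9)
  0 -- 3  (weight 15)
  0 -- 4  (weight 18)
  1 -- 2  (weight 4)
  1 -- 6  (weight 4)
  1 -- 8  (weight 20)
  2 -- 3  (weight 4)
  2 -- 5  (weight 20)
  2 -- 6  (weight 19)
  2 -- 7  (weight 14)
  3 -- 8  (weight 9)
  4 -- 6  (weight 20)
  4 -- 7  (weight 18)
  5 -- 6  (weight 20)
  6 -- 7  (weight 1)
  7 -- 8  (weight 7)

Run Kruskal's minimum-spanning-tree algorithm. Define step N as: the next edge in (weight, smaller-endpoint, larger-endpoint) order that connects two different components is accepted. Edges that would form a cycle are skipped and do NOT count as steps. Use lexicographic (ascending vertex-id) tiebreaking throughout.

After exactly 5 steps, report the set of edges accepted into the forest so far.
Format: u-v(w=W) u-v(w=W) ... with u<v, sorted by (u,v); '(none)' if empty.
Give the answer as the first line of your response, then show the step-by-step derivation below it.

1-2(w=4) 1-6(w=4) 2-3(w=4) 6-7(w=1) 7-8(w=7)

step 1: add edge 6-7 (w=1); MST = {6-7(w=1)}
step 2: add edge 1-2 (w=4); MST = {1-2(w=4) 6-7(w=1)}
step 3: add edge 1-6 (w=4); MST = {1-2(w=4) 1-6(w=4) 6-7(w=1)}
step 4: add edge 2-3 (w=4); MST = {1-2(w=4) 1-6(w=4) 2-3(w=4) 6-7(w=1)}
step 5: add edge 7-8 (w=7); MST = {1-2(w=4) 1-6(w=4) 2-3(w=4) 6-7(w=1) 7-8(w=7)}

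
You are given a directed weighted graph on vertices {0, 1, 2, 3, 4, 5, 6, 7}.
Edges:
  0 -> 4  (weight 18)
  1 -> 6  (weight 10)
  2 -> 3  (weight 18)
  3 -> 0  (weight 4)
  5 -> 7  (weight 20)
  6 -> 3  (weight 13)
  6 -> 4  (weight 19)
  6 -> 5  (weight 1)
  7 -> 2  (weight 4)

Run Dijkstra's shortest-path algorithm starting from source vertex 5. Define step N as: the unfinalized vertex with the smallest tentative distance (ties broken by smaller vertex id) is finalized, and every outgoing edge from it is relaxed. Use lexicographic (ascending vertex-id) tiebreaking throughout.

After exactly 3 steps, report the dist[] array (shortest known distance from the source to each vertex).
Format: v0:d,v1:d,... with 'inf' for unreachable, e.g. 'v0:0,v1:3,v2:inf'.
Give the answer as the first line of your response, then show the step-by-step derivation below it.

v0:inf,v1:inf,v2:24,v3:42,v4:inf,v5:0,v6:inf,v7:20

step 1: dist = v0:inf,v1:inf,v2:inf,v3:inf,v4:inf,v5:0,v6:inf,v7:20
step 2: dist = v0:inf,v1:inf,v2:24,v3:inf,v4:inf,v5:0,v6:inf,v7:20
step 3: dist = v0:inf,v1:inf,v2:24,v3:42,v4:inf,v5:0,v6:inf,v7:20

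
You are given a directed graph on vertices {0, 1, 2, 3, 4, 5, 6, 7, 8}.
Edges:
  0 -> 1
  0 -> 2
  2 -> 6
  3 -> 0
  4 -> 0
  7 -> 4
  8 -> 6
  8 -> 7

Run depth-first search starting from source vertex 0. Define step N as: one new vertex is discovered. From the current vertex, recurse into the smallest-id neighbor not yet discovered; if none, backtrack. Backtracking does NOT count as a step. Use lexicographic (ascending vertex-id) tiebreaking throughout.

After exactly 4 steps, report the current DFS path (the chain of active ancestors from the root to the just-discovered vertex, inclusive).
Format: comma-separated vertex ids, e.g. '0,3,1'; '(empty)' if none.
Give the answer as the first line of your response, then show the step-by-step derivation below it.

0,2,6

step 1: discover 0; path=0; order=0
step 2: discover 1; path=0>1; order=0,1
step 3: discover 2; path=0>2; order=0,1,2
step 4: discover 6; path=0>2>6; order=0,1,2,6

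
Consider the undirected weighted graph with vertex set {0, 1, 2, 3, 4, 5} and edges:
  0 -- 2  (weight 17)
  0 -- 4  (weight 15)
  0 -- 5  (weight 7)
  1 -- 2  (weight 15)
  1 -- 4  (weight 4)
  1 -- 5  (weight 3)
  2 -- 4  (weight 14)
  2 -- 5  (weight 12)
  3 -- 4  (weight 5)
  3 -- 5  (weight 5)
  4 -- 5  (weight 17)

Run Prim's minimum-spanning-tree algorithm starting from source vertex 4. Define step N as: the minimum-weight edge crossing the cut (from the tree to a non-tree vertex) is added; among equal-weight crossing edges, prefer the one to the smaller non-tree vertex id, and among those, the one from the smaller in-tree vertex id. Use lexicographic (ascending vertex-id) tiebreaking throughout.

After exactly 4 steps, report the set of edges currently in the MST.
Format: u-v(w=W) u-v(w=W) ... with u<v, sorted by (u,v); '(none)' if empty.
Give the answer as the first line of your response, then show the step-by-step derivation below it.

0-5(w=7) 1-4(w=4) 1-5(w=3) 3-4(w=5)

step 1: add edge 1-4 (w=4); MST = {1-4(w=4)}
step 2: add edge 1-5 (w=3); MST = {1-4(w=4) 1-5(w=3)}
step 3: add edge 3-4 (w=5); MST = {1-4(w=4) 1-5(w=3) 3-4(w=5)}
step 4: add edge 0-5 (w=7); MST = {0-5(w=7) 1-4(w=4) 1-5(w=3) 3-4(w=5)}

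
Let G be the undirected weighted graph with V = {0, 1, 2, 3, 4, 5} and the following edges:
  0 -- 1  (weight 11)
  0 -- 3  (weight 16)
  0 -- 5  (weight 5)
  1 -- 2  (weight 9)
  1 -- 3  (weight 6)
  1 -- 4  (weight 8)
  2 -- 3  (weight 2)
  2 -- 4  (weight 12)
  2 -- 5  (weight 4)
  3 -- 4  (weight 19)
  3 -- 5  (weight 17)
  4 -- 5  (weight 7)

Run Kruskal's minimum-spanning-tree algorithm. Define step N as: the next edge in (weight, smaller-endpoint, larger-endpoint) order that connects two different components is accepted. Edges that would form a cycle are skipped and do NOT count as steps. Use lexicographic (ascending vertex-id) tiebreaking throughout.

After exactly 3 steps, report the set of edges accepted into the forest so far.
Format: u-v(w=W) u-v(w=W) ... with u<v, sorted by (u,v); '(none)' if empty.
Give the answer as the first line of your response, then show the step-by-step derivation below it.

0-5(w=5) 2-3(w=2) 2-5(w=4)

step 1: add edge 2-3 (w=2); MST = {2-3(w=2)}
step 2: add edge 2-5 (w=4); MST = {2-3(w=2) 2-5(w=4)}
step 3: add edge 0-5 (w=5); MST = {0-5(w=5) 2-3(w=2) 2-5(w=4)}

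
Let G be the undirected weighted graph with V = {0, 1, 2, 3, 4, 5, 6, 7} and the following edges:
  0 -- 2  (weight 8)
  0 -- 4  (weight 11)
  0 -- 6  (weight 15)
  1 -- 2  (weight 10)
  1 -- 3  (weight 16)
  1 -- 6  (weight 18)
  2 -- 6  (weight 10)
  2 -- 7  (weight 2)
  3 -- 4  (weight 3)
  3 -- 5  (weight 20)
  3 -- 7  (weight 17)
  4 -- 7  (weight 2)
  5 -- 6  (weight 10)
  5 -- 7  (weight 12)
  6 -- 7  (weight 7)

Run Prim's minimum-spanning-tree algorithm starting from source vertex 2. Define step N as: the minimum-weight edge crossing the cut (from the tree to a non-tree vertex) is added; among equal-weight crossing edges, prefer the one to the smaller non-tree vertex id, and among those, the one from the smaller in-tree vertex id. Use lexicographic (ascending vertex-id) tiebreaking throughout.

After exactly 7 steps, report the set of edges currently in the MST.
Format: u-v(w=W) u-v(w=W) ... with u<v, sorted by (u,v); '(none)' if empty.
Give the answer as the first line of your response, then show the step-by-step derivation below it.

0-2(w=8) 1-2(w=10) 2-7(w=2) 3-4(w=3) 4-7(w=2) 5-6(w=10) 6-7(w=7)

step 1: add edge 2-7 (w=2); MST = {2-7(w=2)}
step 2: add edge 4-7 (w=2); MST = {2-7(w=2) 4-7(w=2)}
step 3: add edge 3-4 (w=3); MST = {2-7(w=2) 3-4(w=3) 4-7(w=2)}
step 4: add edge 6-7 (w=7); MST = {2-7(w=2) 3-4(w=3) 4-7(w=2) 6-7(w=7)}
step 5: add edge 0-2 (w=8); MST = {0-2(w=8) 2-7(w=2) 3-4(w=3) 4-7(w=2) 6-7(w=7)}
step 6: add edge 1-2 (w=10); MST = {0-2(w=8) 1-2(w=10) 2-7(w=2) 3-4(w=3) 4-7(w=2) 6-7(w=7)}
step 7: add edge 5-6 (w=10); MST = {0-2(w=8) 1-2(w=10) 2-7(w=2) 3-4(w=3) 4-7(w=2) 5-6(w=10) 6-7(w=7)}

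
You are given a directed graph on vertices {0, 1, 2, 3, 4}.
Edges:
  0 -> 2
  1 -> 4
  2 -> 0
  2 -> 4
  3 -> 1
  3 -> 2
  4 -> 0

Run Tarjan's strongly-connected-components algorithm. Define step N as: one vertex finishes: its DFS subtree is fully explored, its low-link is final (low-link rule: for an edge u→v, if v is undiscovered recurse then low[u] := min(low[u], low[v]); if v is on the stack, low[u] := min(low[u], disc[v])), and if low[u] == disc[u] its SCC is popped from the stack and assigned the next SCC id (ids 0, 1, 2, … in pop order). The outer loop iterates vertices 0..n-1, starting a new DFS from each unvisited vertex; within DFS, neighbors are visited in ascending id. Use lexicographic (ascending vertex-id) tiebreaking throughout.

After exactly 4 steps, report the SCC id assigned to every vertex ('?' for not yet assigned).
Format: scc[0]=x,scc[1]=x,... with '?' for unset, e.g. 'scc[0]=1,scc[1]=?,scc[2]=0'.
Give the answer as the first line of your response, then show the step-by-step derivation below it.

scc[0]=0,scc[1]=1,scc[2]=0,scc[3]=?,scc[4]=0

step 1: low=(low[0]=0,low[1]=?,low[2]=0,low[3]=?,low[4]=0); scc=(scc[0]=?,scc[1]=?,scc[2]=?,scc[3]=?,scc[4]=?)
step 2: low=(low[0]=0,low[1]=?,low[2]=0,low[3]=?,low[4]=0); scc=(scc[0]=?,scc[1]=?,scc[2]=?,scc[3]=?,scc[4]=?)
step 3: low=(low[0]=0,low[1]=?,low[2]=0,low[3]=?,low[4]=0); scc=(scc[0]=0,scc[1]=?,scc[2]=0,scc[3]=?,scc[4]=0)
step 4: low=(low[0]=0,low[1]=3,low[2]=0,low[3]=?,low[4]=0); scc=(scc[0]=0,scc[1]=1,scc[2]=0,scc[3]=?,scc[4]=0)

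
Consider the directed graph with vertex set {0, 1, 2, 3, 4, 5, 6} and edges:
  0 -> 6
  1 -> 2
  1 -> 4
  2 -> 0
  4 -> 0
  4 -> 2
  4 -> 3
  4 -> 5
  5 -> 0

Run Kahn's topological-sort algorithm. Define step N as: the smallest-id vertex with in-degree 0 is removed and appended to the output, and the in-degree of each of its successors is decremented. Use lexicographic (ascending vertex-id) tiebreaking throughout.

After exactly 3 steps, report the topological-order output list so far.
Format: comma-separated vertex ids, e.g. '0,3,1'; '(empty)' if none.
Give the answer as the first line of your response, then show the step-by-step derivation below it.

1,4,2

step 1: output 1; order=[1]; indeg=(3,0,1,1,0,1,1)
step 2: output 4; order=[1,4]; indeg=(2,0,0,0,0,0,1)
step 3: output 2; order=[1,4,2]; indeg=(1,0,0,0,0,0,1)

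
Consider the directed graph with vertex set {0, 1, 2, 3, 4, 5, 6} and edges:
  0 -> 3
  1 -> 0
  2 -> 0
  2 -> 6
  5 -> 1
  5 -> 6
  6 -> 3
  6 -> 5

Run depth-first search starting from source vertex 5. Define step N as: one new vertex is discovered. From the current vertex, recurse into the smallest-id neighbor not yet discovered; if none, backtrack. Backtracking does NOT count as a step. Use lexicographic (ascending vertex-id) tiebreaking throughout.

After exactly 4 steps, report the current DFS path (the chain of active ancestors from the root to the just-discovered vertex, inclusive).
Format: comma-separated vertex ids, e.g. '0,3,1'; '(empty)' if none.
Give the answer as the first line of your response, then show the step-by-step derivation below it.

5,1,0,3

step 1: discover 5; path=5; order=5
step 2: discover 1; path=5>1; order=5,1
step 3: discover 0; path=5>1>0; order=5,1,0
step 4: discover 3; path=5>1>0>3; order=5,1,0,3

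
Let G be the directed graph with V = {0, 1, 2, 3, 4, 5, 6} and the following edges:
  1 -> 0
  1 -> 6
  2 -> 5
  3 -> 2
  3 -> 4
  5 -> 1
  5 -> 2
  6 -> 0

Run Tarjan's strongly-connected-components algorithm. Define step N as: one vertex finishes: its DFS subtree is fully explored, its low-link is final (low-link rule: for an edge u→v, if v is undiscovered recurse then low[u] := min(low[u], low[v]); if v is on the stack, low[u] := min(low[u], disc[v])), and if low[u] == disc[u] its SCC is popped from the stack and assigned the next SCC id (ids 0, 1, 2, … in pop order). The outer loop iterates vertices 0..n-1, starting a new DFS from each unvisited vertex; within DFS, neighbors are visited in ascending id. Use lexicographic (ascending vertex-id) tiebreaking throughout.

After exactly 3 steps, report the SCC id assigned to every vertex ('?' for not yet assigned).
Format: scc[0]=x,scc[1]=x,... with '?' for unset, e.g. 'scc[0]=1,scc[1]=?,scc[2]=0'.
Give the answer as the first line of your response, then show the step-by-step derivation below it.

scc[0]=0,scc[1]=2,scc[2]=?,scc[3]=?,scc[4]=?,scc[5]=?,scc[6]=1

step 1: low=(low[0]=0,low[1]=?,low[2]=?,low[3]=?,low[4]=?,low[5]=?,low[6]=?); scc=(scc[0]=0,scc[1]=?,scc[2]=?,scc[3]=?,scc[4]=?,scc[5]=?,scc[6]=?)
step 2: low=(low[0]=0,low[1]=1,low[2]=?,low[3]=?,low[4]=?,low[5]=?,low[6]=2); scc=(scc[0]=0,scc[1]=?,scc[2]=?,scc[3]=?,scc[4]=?,scc[5]=?,scc[6]=1)
step 3: low=(low[0]=0,low[1]=1,low[2]=?,low[3]=?,low[4]=?,low[5]=?,low[6]=2); scc=(scc[0]=0,scc[1]=2,scc[2]=?,scc[3]=?,scc[4]=?,scc[5]=?,scc[6]=1)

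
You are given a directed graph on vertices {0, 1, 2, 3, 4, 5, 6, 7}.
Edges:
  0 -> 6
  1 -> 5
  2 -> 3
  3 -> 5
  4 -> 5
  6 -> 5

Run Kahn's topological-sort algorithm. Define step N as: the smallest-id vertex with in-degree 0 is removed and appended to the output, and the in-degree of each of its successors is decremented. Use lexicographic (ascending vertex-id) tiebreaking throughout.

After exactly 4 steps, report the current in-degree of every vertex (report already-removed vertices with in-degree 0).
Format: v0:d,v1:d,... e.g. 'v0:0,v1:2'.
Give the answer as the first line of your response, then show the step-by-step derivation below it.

v0:0,v1:0,v2:0,v3:0,v4:0,v5:2,v6:0,v7:0

step 1: output 0; order=[0]; indeg=(0,0,0,1,0,4,0,0)
step 2: output 1; order=[0,1]; indeg=(0,0,0,1,0,3,0,0)
step 3: output 2; order=[0,1,2]; indeg=(0,0,0,0,0,3,0,0)
step 4: output 3; order=[0,1,2,3]; indeg=(0,0,0,0,0,2,0,0)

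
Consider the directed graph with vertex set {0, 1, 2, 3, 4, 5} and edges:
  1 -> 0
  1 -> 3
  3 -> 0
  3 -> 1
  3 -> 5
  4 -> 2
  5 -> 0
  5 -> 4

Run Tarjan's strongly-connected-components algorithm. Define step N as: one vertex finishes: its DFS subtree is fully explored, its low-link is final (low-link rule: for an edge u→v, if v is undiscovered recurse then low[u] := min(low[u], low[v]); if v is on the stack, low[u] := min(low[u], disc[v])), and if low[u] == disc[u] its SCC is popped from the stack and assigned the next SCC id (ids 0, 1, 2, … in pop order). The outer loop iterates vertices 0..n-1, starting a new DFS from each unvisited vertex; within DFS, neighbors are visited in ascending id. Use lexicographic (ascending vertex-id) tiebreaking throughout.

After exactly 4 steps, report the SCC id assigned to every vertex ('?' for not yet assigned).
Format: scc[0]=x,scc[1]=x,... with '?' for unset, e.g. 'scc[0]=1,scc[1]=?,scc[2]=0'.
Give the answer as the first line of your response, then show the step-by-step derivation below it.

scc[0]=0,scc[1]=?,scc[2]=1,scc[3]=?,scc[4]=2,scc[5]=3

step 1: low=(low[0]=0,low[1]=?,low[2]=?,low[3]=?,low[4]=?,low[5]=?); scc=(scc[0]=0,scc[1]=?,scc[2]=?,scc[3]=?,scc[4]=?,scc[5]=?)
step 2: low=(low[0]=0,low[1]=1,low[2]=5,low[3]=1,low[4]=4,low[5]=3); scc=(scc[0]=0,scc[1]=?,scc[2]=1,scc[3]=?,scc[4]=?,scc[5]=?)
step 3: low=(low[0]=0,low[1]=1,low[2]=5,low[3]=1,low[4]=4,low[5]=3); scc=(scc[0]=0,scc[1]=?,scc[2]=1,scc[3]=?,scc[4]=2,scc[5]=?)
step 4: low=(low[0]=0,low[1]=1,low[2]=5,low[3]=1,low[4]=4,low[5]=3); scc=(scc[0]=0,scc[1]=?,scc[2]=1,scc[3]=?,scc[4]=2,scc[5]=3)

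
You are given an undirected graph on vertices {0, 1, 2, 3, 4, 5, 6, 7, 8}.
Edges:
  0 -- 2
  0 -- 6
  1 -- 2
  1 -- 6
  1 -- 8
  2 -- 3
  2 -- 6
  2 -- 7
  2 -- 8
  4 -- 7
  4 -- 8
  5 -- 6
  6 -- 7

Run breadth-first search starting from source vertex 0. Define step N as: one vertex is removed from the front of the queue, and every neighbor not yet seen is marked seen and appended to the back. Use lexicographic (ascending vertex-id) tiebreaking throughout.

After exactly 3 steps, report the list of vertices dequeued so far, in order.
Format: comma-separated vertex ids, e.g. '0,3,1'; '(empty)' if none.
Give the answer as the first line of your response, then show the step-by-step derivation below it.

0,2,6

step 1: dequeue 0; queue=[2,6]; order=0
step 2: dequeue 2; queue=[6,1,3,7,8]; order=0,2
step 3: dequeue 6; queue=[1,3,7,8,5]; order=0,2,6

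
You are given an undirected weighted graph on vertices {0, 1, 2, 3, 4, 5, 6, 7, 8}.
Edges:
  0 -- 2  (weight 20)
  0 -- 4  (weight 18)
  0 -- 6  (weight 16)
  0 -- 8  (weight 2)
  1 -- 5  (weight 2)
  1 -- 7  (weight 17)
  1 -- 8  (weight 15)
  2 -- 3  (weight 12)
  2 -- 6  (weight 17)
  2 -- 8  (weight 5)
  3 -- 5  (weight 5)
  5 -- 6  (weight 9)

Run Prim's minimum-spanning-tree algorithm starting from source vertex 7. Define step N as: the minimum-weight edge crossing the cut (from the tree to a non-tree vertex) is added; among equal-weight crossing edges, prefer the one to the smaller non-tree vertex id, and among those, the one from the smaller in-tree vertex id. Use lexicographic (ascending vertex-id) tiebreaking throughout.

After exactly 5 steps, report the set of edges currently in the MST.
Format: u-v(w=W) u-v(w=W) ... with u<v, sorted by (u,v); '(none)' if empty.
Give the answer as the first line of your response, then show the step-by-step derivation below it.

1-5(w=2) 1-7(w=17) 2-3(w=12) 3-5(w=5) 5-6(w=9)

step 1: add edge 1-7 (w=17); MST = {1-7(w=17)}
step 2: add edge 1-5 (w=2); MST = {1-5(w=2) 1-7(w=17)}
step 3: add edge 3-5 (w=5); MST = {1-5(w=2) 1-7(w=17) 3-5(w=5)}
step 4: add edge 5-6 (w=9); MST = {1-5(w=2) 1-7(w=17) 3-5(w=5) 5-6(w=9)}
step 5: add edge 2-3 (w=12); MST = {1-5(w=2) 1-7(w=17) 2-3(w=12) 3-5(w=5) 5-6(w=9)}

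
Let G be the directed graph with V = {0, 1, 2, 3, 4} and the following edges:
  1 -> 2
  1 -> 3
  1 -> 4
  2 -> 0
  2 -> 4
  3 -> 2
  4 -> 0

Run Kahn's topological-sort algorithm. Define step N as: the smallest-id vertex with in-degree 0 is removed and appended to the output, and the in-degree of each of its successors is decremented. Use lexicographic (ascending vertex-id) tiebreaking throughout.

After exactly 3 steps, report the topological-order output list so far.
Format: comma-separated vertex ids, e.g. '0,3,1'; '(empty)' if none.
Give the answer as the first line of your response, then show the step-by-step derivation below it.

1,3,2

step 1: output 1; order=[1]; indeg=(2,0,1,0,1)
step 2: output 3; order=[1,3]; indeg=(2,0,0,0,1)
step 3: output 2; order=[1,3,2]; indeg=(1,0,0,0,0)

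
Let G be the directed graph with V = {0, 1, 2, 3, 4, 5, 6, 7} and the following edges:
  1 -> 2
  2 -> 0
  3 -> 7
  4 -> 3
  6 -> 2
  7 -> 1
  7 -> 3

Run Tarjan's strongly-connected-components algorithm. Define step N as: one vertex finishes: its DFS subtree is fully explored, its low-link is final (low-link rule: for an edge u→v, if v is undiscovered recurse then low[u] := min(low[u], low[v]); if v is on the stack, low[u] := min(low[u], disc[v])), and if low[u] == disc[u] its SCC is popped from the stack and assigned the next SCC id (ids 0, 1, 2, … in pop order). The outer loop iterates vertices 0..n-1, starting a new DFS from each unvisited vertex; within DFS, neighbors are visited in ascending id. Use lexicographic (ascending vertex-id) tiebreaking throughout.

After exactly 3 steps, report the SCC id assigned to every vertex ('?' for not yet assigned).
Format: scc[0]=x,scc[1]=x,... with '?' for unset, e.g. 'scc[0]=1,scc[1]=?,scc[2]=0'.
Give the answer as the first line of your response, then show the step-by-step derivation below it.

scc[0]=0,scc[1]=2,scc[2]=1,scc[3]=?,scc[4]=?,scc[5]=?,scc[6]=?,scc[7]=?

step 1: low=(low[0]=0,low[1]=?,low[2]=?,low[3]=?,low[4]=?,low[5]=?,low[6]=?,low[7]=?); scc=(scc[0]=0,scc[1]=?,scc[2]=?,scc[3]=?,scc[4]=?,scc[5]=?,scc[6]=?,scc[7]=?)
step 2: low=(low[0]=0,low[1]=1,low[2]=2,low[3]=?,low[4]=?,low[5]=?,low[6]=?,low[7]=?); scc=(scc[0]=0,scc[1]=?,scc[2]=1,scc[3]=?,scc[4]=?,scc[5]=?,scc[6]=?,scc[7]=?)
step 3: low=(low[0]=0,low[1]=1,low[2]=2,low[3]=?,low[4]=?,low[5]=?,low[6]=?,low[7]=?); scc=(scc[0]=0,scc[1]=2,scc[2]=1,scc[3]=?,scc[4]=?,scc[5]=?,scc[6]=?,scc[7]=?)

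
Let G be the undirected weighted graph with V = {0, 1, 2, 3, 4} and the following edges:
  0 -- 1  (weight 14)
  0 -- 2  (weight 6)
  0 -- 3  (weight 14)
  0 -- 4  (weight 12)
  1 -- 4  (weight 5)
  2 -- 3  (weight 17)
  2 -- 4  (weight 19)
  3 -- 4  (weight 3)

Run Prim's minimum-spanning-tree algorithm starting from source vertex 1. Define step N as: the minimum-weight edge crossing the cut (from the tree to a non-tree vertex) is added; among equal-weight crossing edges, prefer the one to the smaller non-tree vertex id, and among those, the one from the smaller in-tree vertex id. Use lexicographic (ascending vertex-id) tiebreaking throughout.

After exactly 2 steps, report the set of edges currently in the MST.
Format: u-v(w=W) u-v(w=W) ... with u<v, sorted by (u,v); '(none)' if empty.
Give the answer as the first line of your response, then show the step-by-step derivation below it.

1-4(w=5) 3-4(w=3)

step 1: add edge 1-4 (w=5); MST = {1-4(w=5)}
step 2: add edge 3-4 (w=3); MST = {1-4(w=5) 3-4(w=3)}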